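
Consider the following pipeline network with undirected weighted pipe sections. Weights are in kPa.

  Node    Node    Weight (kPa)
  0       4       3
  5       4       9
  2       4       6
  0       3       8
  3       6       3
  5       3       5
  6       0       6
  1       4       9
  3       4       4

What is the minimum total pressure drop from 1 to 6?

Candidate routes:
1 → 4 → 3 → 6: 9+4+3 = 16
1 → 4 → 5 → 3 → 6: 9+9+5+3 = 26
1 → 4 → 0 → 3 → 6: 9+3+8+3 = 23
1 → 4 → 0 → 6: 9+3+6 = 18
The minimum is 16 kPa via 1 → 4 → 3 → 6.

16 kPa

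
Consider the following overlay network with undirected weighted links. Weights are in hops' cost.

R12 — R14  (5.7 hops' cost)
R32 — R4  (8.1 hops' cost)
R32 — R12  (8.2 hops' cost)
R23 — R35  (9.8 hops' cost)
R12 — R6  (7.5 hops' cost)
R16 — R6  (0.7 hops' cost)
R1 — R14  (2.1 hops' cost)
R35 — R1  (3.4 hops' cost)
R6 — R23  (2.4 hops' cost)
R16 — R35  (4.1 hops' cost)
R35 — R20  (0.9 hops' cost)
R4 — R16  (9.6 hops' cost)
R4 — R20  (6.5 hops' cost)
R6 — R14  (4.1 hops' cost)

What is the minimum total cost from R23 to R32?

18.1 hops' cost

Running Dijkstra from R23:
R23: 0
R6: 2.4  (via R23)
R16: 3.1  (via R6)
R14: 6.5  (via R6)
R35: 7.2  (via R16)
R20: 8.1  (via R35)
R1: 8.6  (via R14)
R12: 9.9  (via R6)
R4: 12.7  (via R16)
R32: 18.1  (via R12)
Shortest route: R23 → R6 → R12 → R32 = 18.1 hops' cost.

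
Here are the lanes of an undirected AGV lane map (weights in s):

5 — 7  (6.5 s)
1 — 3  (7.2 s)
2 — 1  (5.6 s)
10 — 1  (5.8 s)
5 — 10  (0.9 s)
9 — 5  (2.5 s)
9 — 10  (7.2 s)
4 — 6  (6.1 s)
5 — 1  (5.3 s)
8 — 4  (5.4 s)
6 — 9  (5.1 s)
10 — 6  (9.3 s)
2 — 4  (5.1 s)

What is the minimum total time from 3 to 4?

Running Dijkstra from 3:
3: 0
1: 7.2  (via 3)
5: 12.5  (via 1)
2: 12.8  (via 1)
10: 13  (via 1)
9: 15  (via 5)
4: 17.9  (via 2)
Shortest route: 3 → 1 → 2 → 4 = 17.9 s.

17.9 s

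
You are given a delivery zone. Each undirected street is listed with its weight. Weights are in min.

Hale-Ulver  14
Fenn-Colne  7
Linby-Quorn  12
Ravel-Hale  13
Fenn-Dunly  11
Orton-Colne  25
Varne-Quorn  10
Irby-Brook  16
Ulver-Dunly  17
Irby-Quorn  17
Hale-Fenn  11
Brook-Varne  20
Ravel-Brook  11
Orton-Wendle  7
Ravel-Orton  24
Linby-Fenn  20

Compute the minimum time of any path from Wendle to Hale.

Settle nodes by increasing distance from Wendle:
Wendle: 0
Orton: 7  (via Wendle)
Ravel: 31  (via Orton)
Colne: 32  (via Orton)
Fenn: 39  (via Colne)
Brook: 42  (via Ravel)
Hale: 44  (via Ravel)
Shortest route: Wendle → Orton → Ravel → Hale = 44 min.

44 min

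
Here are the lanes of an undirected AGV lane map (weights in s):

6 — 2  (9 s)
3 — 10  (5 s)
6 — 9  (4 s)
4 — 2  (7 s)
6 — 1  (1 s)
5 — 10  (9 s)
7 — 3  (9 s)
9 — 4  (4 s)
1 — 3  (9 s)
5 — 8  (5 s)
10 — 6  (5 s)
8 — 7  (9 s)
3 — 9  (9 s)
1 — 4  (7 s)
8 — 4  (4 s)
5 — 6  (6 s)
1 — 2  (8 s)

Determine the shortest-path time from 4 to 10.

Running Dijkstra from 4:
4: 0
8: 4  (via 4)
9: 4  (via 4)
1: 7  (via 4)
2: 7  (via 4)
6: 8  (via 9)
5: 9  (via 8)
3: 13  (via 9)
7: 13  (via 8)
10: 13  (via 6)
Shortest route: 4–9–6–10 = 13 s.

13 s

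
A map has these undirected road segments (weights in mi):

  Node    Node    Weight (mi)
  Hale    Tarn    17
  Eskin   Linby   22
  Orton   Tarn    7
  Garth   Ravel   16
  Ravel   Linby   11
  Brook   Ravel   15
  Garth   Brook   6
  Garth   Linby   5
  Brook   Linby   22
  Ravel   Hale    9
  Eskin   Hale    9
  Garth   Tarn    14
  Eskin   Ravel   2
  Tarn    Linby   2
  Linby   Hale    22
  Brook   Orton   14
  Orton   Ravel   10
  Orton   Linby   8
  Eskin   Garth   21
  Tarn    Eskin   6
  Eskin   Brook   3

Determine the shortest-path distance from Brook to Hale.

12 mi

Compare a few routes:
Brook–Ravel–Hale: 15+9 = 24
Brook–Eskin–Tarn–Hale: 3+6+17 = 26
Brook–Eskin–Ravel–Hale: 3+2+9 = 14
Brook–Eskin–Hale: 3+9 = 12
Cheapest is Brook–Eskin–Hale at 12 mi.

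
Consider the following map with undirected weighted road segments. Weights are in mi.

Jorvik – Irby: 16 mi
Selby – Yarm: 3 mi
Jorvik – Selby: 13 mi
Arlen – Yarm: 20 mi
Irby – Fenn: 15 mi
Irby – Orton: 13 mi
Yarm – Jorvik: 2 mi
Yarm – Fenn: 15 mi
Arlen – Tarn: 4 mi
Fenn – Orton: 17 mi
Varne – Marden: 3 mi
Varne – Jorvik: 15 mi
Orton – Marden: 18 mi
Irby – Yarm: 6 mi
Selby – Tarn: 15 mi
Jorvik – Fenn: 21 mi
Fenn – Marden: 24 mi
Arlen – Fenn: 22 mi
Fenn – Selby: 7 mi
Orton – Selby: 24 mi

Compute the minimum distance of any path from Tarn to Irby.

Enumerating some paths:
Tarn - Arlen - Yarm - Irby: 4+20+6 = 30
Tarn - Selby - Yarm - Irby: 15+3+6 = 24
Tarn - Selby - Yarm - Jorvik - Irby: 15+3+2+16 = 36
Tarn - Selby - Jorvik - Yarm - Irby: 15+13+2+6 = 36
The minimum is 24 mi via Tarn - Selby - Yarm - Irby.

24 mi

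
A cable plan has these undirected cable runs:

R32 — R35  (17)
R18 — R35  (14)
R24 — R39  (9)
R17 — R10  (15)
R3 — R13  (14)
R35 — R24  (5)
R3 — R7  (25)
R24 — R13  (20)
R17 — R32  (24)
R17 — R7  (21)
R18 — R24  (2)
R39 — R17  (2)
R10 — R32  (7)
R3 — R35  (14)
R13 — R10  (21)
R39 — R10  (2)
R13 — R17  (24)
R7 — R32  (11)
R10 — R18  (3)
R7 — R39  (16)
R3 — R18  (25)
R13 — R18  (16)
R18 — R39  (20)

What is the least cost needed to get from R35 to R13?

Enumerating some paths:
R35–R3–R13: 14+14 = 28
R35–R18–R13: 14+16 = 30
R35–R24–R18–R13: 5+2+16 = 23
R35–R24–R13: 5+20 = 25
Cheapest is R35–R24–R18–R13 at 23.

23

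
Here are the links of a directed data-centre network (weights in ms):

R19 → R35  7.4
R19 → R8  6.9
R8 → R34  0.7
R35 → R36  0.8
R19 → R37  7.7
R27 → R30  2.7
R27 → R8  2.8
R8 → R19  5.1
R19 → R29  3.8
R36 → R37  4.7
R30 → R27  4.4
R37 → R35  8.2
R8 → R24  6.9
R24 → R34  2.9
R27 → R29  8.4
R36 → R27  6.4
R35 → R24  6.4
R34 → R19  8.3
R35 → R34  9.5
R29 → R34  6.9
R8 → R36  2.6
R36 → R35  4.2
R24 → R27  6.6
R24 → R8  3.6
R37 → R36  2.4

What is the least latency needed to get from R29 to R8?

Settle nodes by increasing distance from R29:
R29: 0
R34: 6.9  (via R29)
R19: 15.2  (via R34)
R8: 22.1  (via R19)
Shortest route: R29–R34–R19–R8 = 22.1 ms.

22.1 ms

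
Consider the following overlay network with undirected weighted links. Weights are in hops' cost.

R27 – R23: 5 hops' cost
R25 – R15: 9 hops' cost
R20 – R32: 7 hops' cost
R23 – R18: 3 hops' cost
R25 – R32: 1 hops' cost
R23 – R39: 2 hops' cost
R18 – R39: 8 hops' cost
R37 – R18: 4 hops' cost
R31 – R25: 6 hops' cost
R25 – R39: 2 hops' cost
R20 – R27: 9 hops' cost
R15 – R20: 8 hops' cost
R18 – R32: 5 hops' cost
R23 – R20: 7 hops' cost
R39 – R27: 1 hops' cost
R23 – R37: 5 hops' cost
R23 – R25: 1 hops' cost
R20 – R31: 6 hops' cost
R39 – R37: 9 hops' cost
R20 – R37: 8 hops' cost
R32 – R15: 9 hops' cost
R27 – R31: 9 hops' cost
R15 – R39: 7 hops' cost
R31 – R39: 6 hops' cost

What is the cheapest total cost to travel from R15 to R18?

Settle nodes by increasing distance from R15:
R15: 0
R39: 7  (via R15)
R27: 8  (via R39)
R20: 8  (via R15)
R25: 9  (via R15)
R23: 9  (via R39)
R32: 9  (via R15)
R18: 12  (via R23)
Shortest route: R15–R39–R23–R18 = 12 hops' cost.

12 hops' cost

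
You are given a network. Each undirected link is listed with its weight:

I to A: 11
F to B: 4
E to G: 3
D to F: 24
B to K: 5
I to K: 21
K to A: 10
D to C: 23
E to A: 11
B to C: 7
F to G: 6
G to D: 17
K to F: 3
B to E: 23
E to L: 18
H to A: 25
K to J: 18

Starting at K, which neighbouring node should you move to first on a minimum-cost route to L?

F

Compare a few routes:
K–F–G–E–L: 3+6+3+18 = 30
K–A–E–L: 10+11+18 = 39
K–B–F–G–E–L: 5+4+6+3+18 = 36
K–B–E–L: 5+23+18 = 46
The minimum is 30 via K–F–G–E–L.
So from K the first move is to F.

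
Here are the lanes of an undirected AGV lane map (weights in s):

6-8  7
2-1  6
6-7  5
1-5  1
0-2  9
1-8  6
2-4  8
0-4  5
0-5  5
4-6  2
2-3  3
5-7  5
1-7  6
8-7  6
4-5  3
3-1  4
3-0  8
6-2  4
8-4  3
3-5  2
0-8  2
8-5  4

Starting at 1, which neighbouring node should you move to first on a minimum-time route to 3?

5

Enumerating some paths:
1 - 3: 4 = 4
1 - 5 - 3: 1+2 = 3
Cheapest is 1 - 5 - 3 at 3 s.
So from 1 the first move is to 5.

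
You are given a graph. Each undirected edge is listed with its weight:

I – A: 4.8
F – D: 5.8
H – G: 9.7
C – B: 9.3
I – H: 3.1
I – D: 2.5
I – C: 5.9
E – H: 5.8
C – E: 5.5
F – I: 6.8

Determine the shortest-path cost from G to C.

Compare a few routes:
G–H–I–C: 9.7+3.1+5.9 = 18.7
G–H–E–C: 9.7+5.8+5.5 = 21
The minimum is 18.7 via G–H–I–C.

18.7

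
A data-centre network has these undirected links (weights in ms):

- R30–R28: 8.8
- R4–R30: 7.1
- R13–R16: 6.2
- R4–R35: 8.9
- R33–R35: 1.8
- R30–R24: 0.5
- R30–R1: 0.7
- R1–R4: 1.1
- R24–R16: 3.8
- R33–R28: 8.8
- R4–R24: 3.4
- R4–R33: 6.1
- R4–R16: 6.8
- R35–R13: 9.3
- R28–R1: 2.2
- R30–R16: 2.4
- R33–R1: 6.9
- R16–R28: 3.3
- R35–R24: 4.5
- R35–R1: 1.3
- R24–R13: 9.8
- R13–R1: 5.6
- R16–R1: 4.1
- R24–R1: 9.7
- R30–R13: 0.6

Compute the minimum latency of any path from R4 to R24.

2.3 ms

Enumerating some paths:
R4 - R1 - R30 - R24: 1.1+0.7+0.5 = 2.3
R4 - R24: 3.4 = 3.4
Cheapest is R4 - R1 - R30 - R24 at 2.3 ms.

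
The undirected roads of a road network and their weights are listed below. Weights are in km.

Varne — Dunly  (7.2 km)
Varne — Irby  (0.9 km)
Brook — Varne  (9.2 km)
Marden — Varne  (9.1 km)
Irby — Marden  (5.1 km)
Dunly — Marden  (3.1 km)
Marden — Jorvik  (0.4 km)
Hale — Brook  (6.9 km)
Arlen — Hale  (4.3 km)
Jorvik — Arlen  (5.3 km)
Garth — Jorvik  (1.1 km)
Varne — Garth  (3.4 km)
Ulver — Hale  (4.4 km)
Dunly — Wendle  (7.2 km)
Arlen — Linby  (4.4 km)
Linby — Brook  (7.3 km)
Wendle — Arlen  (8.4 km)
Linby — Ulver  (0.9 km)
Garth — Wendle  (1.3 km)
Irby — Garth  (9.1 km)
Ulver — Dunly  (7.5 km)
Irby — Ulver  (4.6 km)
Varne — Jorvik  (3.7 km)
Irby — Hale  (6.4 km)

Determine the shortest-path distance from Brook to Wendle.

13.9 km

Shortest distances from Brook:
Brook: 0
Hale: 6.9  (via Brook)
Linby: 7.3  (via Brook)
Ulver: 8.2  (via Linby)
Varne: 9.2  (via Brook)
Irby: 10.1  (via Varne)
Arlen: 11.2  (via Hale)
Garth: 12.6  (via Varne)
Jorvik: 12.9  (via Varne)
Marden: 13.3  (via Jorvik)
Wendle: 13.9  (via Garth)
Shortest route: Brook → Varne → Garth → Wendle = 13.9 km.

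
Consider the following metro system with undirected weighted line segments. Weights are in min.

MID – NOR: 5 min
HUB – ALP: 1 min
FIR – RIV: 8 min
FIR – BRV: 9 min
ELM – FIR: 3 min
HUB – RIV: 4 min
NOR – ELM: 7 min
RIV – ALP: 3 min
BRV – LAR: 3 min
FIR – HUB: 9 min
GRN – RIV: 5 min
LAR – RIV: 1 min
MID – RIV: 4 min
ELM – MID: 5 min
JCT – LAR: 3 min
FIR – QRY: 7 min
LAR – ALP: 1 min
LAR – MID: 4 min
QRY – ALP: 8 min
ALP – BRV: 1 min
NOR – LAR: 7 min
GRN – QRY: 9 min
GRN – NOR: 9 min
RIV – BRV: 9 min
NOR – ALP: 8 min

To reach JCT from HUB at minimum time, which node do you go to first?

Enumerating some paths:
HUB–ALP–RIV–LAR–JCT: 1+3+1+3 = 8
HUB–ALP–BRV–LAR–JCT: 1+1+3+3 = 8
HUB–ALP–LAR–JCT: 1+1+3 = 5
HUB–RIV–LAR–JCT: 4+1+3 = 8
The minimum is 5 min via HUB–ALP–LAR–JCT.
So from HUB the first move is to ALP.

ALP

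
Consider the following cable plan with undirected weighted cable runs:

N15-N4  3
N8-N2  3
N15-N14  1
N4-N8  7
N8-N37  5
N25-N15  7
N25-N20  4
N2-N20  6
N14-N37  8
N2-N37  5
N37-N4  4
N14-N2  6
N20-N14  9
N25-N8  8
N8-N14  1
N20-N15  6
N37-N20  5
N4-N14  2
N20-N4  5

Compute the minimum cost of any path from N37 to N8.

Running Dijkstra from N37:
N37: 0
N4: 4  (via N37)
N8: 5  (via N37)
Shortest route: N37 → N8 = 5.

5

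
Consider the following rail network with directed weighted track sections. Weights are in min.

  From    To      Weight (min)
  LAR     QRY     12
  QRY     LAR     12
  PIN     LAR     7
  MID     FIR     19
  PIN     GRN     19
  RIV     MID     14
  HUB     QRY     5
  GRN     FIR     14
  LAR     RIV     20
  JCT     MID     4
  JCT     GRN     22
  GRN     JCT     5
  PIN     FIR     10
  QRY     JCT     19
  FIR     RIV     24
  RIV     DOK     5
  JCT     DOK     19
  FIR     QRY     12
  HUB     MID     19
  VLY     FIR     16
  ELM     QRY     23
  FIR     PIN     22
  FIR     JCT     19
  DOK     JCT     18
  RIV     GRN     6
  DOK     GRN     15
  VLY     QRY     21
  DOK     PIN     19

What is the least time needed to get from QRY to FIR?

Running Dijkstra from QRY:
QRY: 0
LAR: 12  (via QRY)
JCT: 19  (via QRY)
MID: 23  (via JCT)
RIV: 32  (via LAR)
DOK: 37  (via RIV)
GRN: 38  (via RIV)
FIR: 42  (via MID)
Shortest route: QRY → JCT → MID → FIR = 42 min.

42 min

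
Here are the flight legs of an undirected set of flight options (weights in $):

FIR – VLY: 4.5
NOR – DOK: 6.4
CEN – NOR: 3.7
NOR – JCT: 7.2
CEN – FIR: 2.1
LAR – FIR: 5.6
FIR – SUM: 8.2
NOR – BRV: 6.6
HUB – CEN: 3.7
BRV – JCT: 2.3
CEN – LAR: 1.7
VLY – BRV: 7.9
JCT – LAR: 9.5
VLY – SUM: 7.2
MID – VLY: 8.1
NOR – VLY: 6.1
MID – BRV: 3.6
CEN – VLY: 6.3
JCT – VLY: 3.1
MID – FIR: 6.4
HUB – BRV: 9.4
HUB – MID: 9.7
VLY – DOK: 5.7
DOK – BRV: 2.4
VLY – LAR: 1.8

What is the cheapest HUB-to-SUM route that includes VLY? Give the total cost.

Best HUB to VLY: HUB → CEN → LAR → VLY costing 7.2
Shortest VLY→SUM: VLY → SUM = 7.2
Total via VLY: 7.2 + 7.2 = $14.4.

$14.4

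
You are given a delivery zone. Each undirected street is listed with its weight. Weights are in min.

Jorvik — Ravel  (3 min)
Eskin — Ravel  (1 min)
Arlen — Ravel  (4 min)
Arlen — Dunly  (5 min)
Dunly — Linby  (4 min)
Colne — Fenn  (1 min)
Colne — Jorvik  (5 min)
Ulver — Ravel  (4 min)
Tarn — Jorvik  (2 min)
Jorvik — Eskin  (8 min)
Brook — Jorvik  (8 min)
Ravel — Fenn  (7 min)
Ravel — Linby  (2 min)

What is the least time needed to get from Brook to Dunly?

Candidate routes:
Brook - Jorvik - Ravel - Arlen - Dunly: 8+3+4+5 = 20
Brook - Jorvik - Eskin - Ravel - Arlen - Dunly: 8+8+1+4+5 = 26
Brook - Jorvik - Ravel - Linby - Dunly: 8+3+2+4 = 17
Brook - Jorvik - Eskin - Ravel - Linby - Dunly: 8+8+1+2+4 = 23
The minimum is 17 min via Brook - Jorvik - Ravel - Linby - Dunly.

17 min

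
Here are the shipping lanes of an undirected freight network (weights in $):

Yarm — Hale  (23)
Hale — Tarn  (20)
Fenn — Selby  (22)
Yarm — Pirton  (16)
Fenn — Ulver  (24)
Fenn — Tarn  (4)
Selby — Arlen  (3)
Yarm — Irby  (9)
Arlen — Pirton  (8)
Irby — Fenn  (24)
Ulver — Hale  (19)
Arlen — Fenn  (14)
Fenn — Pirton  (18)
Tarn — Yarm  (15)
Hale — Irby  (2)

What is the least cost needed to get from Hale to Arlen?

$35

Settle nodes by increasing distance from Hale:
Hale: 0
Irby: 2  (via Hale)
Yarm: 11  (via Irby)
Ulver: 19  (via Hale)
Tarn: 20  (via Hale)
Fenn: 24  (via Tarn)
Pirton: 27  (via Yarm)
Arlen: 35  (via Pirton)
Shortest route: Hale–Irby–Yarm–Pirton–Arlen = $35.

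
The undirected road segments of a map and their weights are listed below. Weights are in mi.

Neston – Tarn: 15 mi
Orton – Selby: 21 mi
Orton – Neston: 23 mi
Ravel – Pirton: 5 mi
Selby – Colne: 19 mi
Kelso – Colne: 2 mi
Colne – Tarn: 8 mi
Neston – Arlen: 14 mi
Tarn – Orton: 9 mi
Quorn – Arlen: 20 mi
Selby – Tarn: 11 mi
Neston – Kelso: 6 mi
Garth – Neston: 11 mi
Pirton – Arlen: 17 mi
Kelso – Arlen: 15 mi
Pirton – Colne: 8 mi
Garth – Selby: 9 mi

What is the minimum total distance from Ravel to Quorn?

Settle nodes by increasing distance from Ravel:
Ravel: 0
Pirton: 5  (via Ravel)
Colne: 13  (via Pirton)
Kelso: 15  (via Colne)
Neston: 21  (via Kelso)
Tarn: 21  (via Colne)
Arlen: 22  (via Pirton)
Orton: 30  (via Tarn)
Garth: 32  (via Neston)
Selby: 32  (via Colne)
Quorn: 42  (via Arlen)
Shortest route: Ravel → Pirton → Arlen → Quorn = 42 mi.

42 mi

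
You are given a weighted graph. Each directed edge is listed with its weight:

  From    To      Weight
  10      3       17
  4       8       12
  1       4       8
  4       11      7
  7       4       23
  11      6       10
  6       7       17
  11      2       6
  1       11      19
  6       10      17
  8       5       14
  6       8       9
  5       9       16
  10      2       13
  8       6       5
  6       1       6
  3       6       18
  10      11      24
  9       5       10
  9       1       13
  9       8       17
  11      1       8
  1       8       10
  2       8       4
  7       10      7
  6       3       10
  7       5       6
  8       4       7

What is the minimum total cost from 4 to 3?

27

Shortest distances from 4:
4: 0
11: 7  (via 4)
8: 12  (via 4)
2: 13  (via 11)
1: 15  (via 11)
6: 17  (via 11)
5: 26  (via 8)
3: 27  (via 6)
Shortest route: 4 → 11 → 6 → 3 = 27.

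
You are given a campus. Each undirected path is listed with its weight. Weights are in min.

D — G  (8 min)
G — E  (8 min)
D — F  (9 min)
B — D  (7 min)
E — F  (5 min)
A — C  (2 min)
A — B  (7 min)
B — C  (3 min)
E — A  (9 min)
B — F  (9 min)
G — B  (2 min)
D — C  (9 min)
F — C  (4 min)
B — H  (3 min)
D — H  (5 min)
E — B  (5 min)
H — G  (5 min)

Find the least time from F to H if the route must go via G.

14 min

Shortest F→G: F–C–B–G = 9
Best G to H: G–H costing 5
Total via G: 9 + 5 = 14 min.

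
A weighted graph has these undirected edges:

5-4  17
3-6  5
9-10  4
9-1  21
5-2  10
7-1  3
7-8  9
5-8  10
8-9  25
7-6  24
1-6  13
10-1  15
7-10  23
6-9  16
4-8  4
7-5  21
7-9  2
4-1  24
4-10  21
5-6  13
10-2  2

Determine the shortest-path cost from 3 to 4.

Compare a few routes:
3 - 6 - 9 - 7 - 8 - 4: 5+16+2+9+4 = 36
3 - 6 - 1 - 7 - 8 - 4: 5+13+3+9+4 = 34
3 - 6 - 5 - 8 - 4: 5+13+10+4 = 32
3 - 6 - 5 - 4: 5+13+17 = 35
Cheapest is 3 - 6 - 5 - 8 - 4 at 32.

32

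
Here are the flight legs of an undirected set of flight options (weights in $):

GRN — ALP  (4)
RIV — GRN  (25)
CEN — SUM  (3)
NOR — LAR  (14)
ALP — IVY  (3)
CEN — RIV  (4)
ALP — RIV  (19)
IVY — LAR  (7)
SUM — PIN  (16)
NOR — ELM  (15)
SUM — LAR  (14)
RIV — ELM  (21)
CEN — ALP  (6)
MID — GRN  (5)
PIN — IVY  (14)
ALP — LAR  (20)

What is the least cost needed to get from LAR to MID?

$19

Running Dijkstra from LAR:
LAR: 0
IVY: 7  (via LAR)
ALP: 10  (via IVY)
GRN: 14  (via ALP)
SUM: 14  (via LAR)
NOR: 14  (via LAR)
CEN: 16  (via ALP)
MID: 19  (via GRN)
Shortest route: LAR–IVY–ALP–GRN–MID = $19.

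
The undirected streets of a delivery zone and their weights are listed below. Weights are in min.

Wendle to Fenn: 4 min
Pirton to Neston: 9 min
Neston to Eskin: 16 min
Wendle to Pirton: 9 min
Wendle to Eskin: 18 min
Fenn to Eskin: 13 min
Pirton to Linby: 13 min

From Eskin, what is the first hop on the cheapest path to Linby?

Compare a few routes:
Eskin → Fenn → Wendle → Pirton → Linby: 13+4+9+13 = 39
Eskin → Wendle → Pirton → Linby: 18+9+13 = 40
Eskin → Neston → Pirton → Linby: 16+9+13 = 38
Cheapest is Eskin → Neston → Pirton → Linby at 38 min.
So from Eskin the first move is to Neston.

Neston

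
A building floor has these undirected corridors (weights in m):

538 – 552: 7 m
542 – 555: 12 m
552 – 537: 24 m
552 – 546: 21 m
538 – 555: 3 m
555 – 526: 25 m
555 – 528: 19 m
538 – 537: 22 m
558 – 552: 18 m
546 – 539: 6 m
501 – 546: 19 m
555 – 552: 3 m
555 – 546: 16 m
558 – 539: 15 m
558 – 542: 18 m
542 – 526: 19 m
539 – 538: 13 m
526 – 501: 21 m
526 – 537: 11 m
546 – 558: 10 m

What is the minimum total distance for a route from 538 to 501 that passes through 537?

54 m

Shortest 538→537: 538–537 = 22
Best 537 to 501: 537–526–501 costing 32
Total via 537: 22 + 32 = 54 m.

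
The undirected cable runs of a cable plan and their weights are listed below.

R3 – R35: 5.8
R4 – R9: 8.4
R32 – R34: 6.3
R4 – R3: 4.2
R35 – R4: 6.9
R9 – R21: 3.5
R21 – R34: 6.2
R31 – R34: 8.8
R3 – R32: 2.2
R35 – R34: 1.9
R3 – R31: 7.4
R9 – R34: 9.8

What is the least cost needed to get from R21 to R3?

13.9

Shortest distances from R21:
R21: 0
R9: 3.5  (via R21)
R34: 6.2  (via R21)
R35: 8.1  (via R34)
R4: 11.9  (via R9)
R32: 12.5  (via R34)
R3: 13.9  (via R35)
Shortest route: R21–R34–R35–R3 = 13.9.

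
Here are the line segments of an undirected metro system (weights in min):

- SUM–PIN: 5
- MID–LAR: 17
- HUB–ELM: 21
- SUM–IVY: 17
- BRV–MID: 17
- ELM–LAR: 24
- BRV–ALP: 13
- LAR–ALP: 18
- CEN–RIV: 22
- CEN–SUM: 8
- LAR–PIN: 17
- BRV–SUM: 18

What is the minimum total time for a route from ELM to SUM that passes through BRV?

Shortest ELM→BRV: ELM → LAR → ALP → BRV = 55
Best BRV to SUM: BRV → SUM costing 18
Total via BRV: 55 + 18 = 73 min.

73 min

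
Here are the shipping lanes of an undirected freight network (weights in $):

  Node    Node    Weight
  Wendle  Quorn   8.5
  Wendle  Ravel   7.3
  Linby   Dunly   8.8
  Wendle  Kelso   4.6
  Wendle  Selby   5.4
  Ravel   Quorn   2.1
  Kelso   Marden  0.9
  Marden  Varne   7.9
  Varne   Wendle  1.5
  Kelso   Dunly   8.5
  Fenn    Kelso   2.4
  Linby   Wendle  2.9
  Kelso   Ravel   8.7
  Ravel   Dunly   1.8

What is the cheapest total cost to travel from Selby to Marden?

Compare a few routes:
Selby → Wendle → Varne → Marden: 5.4+1.5+7.9 = 14.8
Selby → Wendle → Kelso → Marden: 5.4+4.6+0.9 = 10.9
Selby → Wendle → Ravel → Dunly → Kelso → Marden: 5.4+7.3+1.8+8.5+0.9 = 23.9
Selby → Wendle → Ravel → Kelso → Marden: 5.4+7.3+8.7+0.9 = 22.3
Cheapest is Selby → Wendle → Kelso → Marden at $10.9.

$10.9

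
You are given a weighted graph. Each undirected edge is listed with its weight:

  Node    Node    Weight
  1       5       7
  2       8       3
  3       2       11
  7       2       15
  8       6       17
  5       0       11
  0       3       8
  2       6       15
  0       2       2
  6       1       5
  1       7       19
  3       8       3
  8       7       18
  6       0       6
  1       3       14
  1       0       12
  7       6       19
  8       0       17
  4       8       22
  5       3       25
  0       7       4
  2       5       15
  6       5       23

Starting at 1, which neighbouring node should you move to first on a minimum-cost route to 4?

Enumerating some paths:
1 - 0 - 2 - 8 - 4: 12+2+3+22 = 39
1 - 6 - 0 - 2 - 8 - 4: 5+6+2+3+22 = 38
1 - 3 - 8 - 4: 14+3+22 = 39
Cheapest is 1 - 6 - 0 - 2 - 8 - 4 at 38.
So from 1 the first move is to 6.

6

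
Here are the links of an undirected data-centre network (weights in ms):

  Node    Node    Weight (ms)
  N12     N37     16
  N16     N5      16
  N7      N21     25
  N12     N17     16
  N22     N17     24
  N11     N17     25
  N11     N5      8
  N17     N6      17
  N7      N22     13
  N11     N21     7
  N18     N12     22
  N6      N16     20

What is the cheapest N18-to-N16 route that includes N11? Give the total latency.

Shortest N18→N11: N18–N12–N17–N11 = 63
Best N11 to N16: N11–N5–N16 costing 24
Total via N11: 63 + 24 = 87 ms.

87 ms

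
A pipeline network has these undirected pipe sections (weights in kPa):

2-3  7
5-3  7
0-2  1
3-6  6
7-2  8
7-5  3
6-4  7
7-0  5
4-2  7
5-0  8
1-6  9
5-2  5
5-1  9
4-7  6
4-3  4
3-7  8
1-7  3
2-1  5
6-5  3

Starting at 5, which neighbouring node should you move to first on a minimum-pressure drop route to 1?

7

Compare a few routes:
5 - 2 - 1: 5+5 = 10
5 - 7 - 1: 3+3 = 6
5 - 1: 9 = 9
Cheapest is 5 - 7 - 1 at 6 kPa.
So from 5 the first move is to 7.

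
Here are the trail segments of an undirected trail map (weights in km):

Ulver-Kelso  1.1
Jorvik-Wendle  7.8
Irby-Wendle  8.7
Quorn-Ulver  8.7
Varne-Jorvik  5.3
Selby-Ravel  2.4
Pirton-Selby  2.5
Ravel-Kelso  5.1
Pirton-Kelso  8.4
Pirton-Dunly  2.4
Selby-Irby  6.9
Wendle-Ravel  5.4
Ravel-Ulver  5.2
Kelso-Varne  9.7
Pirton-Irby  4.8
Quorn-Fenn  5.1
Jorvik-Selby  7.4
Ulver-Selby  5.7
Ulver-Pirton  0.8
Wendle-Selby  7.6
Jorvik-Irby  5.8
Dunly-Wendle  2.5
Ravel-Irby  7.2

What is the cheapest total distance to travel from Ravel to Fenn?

Compare a few routes:
Ravel → Ulver → Quorn → Fenn: 5.2+8.7+5.1 = 19
Ravel → Selby → Pirton → Ulver → Quorn → Fenn: 2.4+2.5+0.8+8.7+5.1 = 19.5
The minimum is 19 km via Ravel → Ulver → Quorn → Fenn.

19 km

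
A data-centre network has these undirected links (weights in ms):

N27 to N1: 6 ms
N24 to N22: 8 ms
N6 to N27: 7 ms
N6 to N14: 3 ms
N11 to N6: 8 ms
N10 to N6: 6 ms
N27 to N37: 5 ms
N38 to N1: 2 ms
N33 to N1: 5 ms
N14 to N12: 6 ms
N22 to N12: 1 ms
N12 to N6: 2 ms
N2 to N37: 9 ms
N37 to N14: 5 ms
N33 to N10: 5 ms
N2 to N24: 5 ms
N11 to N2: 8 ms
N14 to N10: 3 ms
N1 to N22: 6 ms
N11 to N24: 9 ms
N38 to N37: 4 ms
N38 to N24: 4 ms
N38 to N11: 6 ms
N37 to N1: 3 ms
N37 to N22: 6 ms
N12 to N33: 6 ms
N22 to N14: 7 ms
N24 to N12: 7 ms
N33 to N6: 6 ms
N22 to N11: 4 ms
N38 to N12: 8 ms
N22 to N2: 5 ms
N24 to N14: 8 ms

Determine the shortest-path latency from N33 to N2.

12 ms

Enumerating some paths:
N33 - N6 - N12 - N22 - N2: 6+2+1+5 = 14
N33 - N1 - N38 - N24 - N2: 5+2+4+5 = 16
N33 - N12 - N22 - N2: 6+1+5 = 12
The minimum is 12 ms via N33 - N12 - N22 - N2.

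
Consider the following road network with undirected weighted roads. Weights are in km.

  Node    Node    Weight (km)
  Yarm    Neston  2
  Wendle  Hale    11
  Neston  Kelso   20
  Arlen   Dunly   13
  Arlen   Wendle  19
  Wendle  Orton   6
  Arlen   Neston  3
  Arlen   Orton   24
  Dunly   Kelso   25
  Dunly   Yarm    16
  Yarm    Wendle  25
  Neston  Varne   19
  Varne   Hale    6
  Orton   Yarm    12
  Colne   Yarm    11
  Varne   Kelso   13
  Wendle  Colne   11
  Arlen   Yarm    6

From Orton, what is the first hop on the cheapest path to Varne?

Wendle

Enumerating some paths:
Orton–Yarm–Neston–Varne: 12+2+19 = 33
Orton–Wendle–Hale–Varne: 6+11+6 = 23
Cheapest is Orton–Wendle–Hale–Varne at 23 km.
So from Orton the first move is to Wendle.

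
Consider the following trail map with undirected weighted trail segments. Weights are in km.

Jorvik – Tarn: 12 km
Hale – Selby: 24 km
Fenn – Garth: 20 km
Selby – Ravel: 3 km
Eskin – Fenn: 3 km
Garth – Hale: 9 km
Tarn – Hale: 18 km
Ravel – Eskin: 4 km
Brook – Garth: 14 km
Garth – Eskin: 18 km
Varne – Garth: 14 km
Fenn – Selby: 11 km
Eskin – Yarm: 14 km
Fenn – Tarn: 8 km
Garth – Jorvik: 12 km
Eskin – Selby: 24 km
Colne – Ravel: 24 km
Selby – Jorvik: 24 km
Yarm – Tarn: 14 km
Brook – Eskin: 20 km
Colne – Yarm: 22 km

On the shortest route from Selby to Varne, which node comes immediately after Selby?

Candidate routes:
Selby - Fenn - Garth - Varne: 11+20+14 = 45
Selby - Ravel - Eskin - Garth - Varne: 3+4+18+14 = 39
Selby - Ravel - Eskin - Fenn - Garth - Varne: 3+4+3+20+14 = 44
Selby - Fenn - Eskin - Garth - Varne: 11+3+18+14 = 46
Cheapest is Selby - Ravel - Eskin - Garth - Varne at 39 km.
So from Selby the first move is to Ravel.

Ravel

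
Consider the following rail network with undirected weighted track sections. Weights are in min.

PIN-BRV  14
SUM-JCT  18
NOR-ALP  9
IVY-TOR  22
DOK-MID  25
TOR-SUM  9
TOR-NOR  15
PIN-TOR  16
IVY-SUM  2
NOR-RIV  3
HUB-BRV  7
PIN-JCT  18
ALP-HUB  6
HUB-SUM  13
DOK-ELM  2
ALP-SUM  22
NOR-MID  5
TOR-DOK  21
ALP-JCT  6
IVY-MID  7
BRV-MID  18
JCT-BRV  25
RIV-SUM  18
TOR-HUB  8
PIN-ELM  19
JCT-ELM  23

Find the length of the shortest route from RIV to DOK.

Running Dijkstra from RIV:
RIV: 0
NOR: 3  (via RIV)
MID: 8  (via NOR)
ALP: 12  (via NOR)
IVY: 15  (via MID)
SUM: 17  (via IVY)
HUB: 18  (via ALP)
JCT: 18  (via ALP)
TOR: 18  (via NOR)
BRV: 25  (via HUB)
DOK: 33  (via MID)
Shortest route: RIV–NOR–MID–DOK = 33 min.

33 min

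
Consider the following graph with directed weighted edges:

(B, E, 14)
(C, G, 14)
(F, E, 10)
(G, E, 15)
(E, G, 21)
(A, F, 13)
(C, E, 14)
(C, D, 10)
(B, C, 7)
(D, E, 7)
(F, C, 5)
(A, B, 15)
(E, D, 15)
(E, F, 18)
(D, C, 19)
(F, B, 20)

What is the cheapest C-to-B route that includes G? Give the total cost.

Best C to G: C–G costing 14
Shortest G→B: G–E–F–B = 53
Total via G: 14 + 53 = 67.

67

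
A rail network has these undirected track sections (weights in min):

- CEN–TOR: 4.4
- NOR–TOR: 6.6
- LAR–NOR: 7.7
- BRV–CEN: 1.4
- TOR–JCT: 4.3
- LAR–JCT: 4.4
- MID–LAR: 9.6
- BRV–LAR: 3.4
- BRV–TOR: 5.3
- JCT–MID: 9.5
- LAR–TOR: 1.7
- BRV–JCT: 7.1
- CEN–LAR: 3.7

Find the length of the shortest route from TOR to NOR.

6.6 min

Settle nodes by increasing distance from TOR:
TOR: 0
LAR: 1.7  (via TOR)
JCT: 4.3  (via TOR)
CEN: 4.4  (via TOR)
BRV: 5.1  (via LAR)
NOR: 6.6  (via TOR)
Shortest route: TOR–NOR = 6.6 min.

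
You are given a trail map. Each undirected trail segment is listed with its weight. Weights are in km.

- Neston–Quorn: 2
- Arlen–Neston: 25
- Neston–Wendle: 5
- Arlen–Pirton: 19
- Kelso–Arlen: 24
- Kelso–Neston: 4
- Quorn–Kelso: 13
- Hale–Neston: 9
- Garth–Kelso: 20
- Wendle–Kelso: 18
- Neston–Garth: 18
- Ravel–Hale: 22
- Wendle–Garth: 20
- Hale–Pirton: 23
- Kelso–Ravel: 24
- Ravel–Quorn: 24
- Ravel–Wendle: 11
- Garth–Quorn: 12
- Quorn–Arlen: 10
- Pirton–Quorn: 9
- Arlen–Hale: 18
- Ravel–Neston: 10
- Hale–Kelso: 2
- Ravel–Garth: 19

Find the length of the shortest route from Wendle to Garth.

Compare a few routes:
Wendle - Neston - Quorn - Garth: 5+2+12 = 19
Wendle - Garth: 20 = 20
Cheapest is Wendle - Neston - Quorn - Garth at 19 km.

19 km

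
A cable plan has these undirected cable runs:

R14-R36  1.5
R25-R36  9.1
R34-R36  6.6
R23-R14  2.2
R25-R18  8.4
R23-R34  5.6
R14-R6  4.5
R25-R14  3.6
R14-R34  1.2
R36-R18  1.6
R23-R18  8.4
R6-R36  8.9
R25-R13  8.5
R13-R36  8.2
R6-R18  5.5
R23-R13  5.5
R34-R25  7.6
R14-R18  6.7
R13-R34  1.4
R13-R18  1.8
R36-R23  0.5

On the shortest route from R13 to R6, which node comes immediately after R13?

R34

Enumerating some paths:
R13 → R18 → R36 → R14 → R6: 1.8+1.6+1.5+4.5 = 9.4
R13 → R18 → R36 → R23 → R14 → R6: 1.8+1.6+0.5+2.2+4.5 = 10.6
R13 → R34 → R14 → R6: 1.4+1.2+4.5 = 7.1
R13 → R18 → R6: 1.8+5.5 = 7.3
Cheapest is R13 → R34 → R14 → R6 at 7.1.
So from R13 the first move is to R34.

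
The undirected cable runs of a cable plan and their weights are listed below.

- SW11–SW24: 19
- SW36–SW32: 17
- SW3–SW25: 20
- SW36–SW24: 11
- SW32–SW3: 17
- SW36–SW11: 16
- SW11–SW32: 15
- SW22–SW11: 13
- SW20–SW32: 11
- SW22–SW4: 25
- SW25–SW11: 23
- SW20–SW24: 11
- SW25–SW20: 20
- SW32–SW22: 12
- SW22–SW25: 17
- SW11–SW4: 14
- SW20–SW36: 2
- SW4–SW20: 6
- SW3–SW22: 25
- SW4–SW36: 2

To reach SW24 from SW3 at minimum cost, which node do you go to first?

SW32

Candidate routes:
SW3–SW32–SW20–SW24: 17+11+11 = 39
SW3–SW32–SW36–SW24: 17+17+11 = 45
SW3–SW32–SW20–SW36–SW24: 17+11+2+11 = 41
SW3–SW32–SW36–SW20–SW24: 17+17+2+11 = 47
The minimum is 39 via SW3–SW32–SW20–SW24.
So from SW3 the first move is to SW32.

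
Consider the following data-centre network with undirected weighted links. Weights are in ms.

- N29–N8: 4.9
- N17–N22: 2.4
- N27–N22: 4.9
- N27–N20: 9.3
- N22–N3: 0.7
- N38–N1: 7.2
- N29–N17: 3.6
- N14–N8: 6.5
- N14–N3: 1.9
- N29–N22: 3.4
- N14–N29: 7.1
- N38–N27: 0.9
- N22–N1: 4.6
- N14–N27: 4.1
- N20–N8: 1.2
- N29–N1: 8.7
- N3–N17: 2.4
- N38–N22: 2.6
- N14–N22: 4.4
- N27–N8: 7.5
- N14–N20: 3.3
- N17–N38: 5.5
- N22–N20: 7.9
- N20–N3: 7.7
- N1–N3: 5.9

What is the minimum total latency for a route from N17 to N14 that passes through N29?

9.6 ms

Shortest N17→N29: N17 → N29 = 3.6
Best N29 to N14: N29 → N22 → N3 → N14 costing 6
Total via N29: 3.6 + 6 = 9.6 ms.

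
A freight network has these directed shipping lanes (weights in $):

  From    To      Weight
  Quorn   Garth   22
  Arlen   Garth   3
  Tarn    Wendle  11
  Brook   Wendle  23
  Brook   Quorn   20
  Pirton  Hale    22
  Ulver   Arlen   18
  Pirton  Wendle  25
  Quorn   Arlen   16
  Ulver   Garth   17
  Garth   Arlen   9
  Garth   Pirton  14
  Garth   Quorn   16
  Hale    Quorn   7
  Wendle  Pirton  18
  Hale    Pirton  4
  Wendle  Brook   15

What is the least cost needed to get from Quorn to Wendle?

$58

Compare a few routes:
Quorn - Garth - Pirton - Wendle: 22+14+25 = 61
Quorn - Arlen - Garth - Pirton - Wendle: 16+3+14+25 = 58
Cheapest is Quorn - Arlen - Garth - Pirton - Wendle at $58.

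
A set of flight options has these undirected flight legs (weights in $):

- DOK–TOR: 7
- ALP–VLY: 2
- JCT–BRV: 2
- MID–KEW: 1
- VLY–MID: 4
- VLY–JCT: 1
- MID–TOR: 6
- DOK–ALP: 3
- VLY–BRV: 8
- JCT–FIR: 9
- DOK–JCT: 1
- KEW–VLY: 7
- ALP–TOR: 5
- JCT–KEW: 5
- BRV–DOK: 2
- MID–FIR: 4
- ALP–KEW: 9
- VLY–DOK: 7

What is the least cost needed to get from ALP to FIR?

Running Dijkstra from ALP:
ALP: 0
VLY: 2  (via ALP)
DOK: 3  (via ALP)
JCT: 3  (via VLY)
BRV: 5  (via DOK)
TOR: 5  (via ALP)
MID: 6  (via VLY)
KEW: 7  (via MID)
FIR: 10  (via MID)
Shortest route: ALP → VLY → MID → FIR = $10.

$10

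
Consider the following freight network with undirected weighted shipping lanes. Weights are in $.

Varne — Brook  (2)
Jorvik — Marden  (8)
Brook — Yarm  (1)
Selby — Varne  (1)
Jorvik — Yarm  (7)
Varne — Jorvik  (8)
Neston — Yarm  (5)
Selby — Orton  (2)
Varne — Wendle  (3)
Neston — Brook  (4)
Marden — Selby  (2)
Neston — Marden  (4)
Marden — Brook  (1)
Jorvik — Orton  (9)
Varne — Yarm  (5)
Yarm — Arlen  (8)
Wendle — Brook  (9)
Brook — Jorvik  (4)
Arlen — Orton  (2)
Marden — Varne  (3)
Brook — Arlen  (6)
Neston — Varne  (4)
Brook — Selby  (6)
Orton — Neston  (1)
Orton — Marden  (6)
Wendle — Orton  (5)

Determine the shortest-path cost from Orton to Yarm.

Compare a few routes:
Orton–Neston–Marden–Brook–Yarm: 1+4+1+1 = 7
Orton–Neston–Yarm: 1+5 = 6
Cheapest is Orton–Neston–Yarm at $6.

$6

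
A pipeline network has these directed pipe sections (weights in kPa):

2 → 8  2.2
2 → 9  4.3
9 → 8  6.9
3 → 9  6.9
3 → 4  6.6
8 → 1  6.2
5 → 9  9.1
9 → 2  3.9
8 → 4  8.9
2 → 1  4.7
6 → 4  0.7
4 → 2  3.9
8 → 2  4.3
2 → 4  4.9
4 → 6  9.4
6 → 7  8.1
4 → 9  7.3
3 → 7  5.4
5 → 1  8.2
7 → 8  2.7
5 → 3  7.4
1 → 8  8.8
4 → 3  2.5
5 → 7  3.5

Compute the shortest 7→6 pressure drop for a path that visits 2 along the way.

21.3 kPa

Best 7 to 2: 7–8–2 costing 7
Best 2 to 6: 2–4–6 costing 14.3
Total via 2: 7 + 14.3 = 21.3 kPa.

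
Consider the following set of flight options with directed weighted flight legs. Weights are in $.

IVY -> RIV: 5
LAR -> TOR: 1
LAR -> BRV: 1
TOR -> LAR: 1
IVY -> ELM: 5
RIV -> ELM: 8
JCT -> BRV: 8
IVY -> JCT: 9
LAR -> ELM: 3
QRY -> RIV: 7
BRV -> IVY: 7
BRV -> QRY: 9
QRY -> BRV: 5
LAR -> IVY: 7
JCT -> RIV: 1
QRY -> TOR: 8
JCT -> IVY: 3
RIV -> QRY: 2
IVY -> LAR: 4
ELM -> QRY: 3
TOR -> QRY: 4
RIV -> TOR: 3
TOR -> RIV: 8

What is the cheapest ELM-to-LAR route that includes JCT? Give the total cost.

$29

Best ELM to JCT: ELM → QRY → BRV → IVY → JCT costing 24
Shortest JCT→LAR: JCT → RIV → TOR → LAR = 5
Total via JCT: 24 + 5 = $29.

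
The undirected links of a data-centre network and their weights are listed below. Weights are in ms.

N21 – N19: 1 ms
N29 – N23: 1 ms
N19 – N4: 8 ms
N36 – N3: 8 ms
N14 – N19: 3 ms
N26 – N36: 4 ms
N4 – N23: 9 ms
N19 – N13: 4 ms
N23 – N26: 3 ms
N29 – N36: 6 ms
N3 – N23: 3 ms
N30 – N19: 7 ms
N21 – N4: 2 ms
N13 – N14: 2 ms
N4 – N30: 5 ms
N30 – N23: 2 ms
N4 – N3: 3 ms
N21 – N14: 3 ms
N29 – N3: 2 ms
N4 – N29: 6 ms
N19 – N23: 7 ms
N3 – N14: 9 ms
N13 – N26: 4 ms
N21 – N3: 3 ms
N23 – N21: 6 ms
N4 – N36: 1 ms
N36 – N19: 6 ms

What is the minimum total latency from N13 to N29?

Enumerating some paths:
N13–N14–N21–N3–N29: 2+3+3+2 = 10
N13–N19–N21–N3–N29: 4+1+3+2 = 10
N13–N26–N23–N29: 4+3+1 = 8
Cheapest is N13–N26–N23–N29 at 8 ms.

8 ms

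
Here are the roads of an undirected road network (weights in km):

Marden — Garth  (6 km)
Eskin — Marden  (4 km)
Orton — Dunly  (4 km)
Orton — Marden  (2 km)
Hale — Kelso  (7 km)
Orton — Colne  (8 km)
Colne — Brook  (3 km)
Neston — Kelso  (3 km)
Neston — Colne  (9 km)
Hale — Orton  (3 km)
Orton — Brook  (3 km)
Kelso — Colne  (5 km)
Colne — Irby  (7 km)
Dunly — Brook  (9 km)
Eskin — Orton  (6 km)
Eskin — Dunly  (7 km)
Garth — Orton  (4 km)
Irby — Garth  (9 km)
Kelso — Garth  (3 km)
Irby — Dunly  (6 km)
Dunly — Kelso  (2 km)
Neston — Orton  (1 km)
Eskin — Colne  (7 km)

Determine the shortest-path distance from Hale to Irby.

13 km

Shortest distances from Hale:
Hale: 0
Orton: 3  (via Hale)
Neston: 4  (via Orton)
Marden: 5  (via Orton)
Brook: 6  (via Orton)
Garth: 7  (via Orton)
Dunly: 7  (via Orton)
Kelso: 7  (via Hale)
Colne: 9  (via Brook)
Eskin: 9  (via Orton)
Irby: 13  (via Dunly)
Shortest route: Hale → Orton → Dunly → Irby = 13 km.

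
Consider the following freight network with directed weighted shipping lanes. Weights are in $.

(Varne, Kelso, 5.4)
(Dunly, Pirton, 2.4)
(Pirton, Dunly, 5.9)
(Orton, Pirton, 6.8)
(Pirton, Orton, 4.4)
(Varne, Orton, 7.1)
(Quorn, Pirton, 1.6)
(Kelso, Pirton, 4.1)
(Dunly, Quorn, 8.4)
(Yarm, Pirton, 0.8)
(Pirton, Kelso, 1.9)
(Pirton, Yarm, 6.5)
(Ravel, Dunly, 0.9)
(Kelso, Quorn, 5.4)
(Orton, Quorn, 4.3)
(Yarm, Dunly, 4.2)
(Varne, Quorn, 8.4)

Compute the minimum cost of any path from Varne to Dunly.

Compare a few routes:
Varne–Kelso–Pirton–Dunly: 5.4+4.1+5.9 = 15.4
Varne–Quorn–Pirton–Dunly: 8.4+1.6+5.9 = 15.9
Cheapest is Varne–Kelso–Pirton–Dunly at $15.4.

$15.4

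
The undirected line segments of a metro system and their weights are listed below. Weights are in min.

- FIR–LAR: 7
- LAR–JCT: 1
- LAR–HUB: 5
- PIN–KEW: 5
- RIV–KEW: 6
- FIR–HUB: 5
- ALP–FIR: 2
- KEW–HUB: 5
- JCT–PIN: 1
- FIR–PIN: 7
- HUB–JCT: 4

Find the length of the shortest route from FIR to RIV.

16 min

Running Dijkstra from FIR:
FIR: 0
ALP: 2  (via FIR)
HUB: 5  (via FIR)
LAR: 7  (via FIR)
PIN: 7  (via FIR)
JCT: 8  (via LAR)
KEW: 10  (via HUB)
RIV: 16  (via KEW)
Shortest route: FIR–HUB–KEW–RIV = 16 min.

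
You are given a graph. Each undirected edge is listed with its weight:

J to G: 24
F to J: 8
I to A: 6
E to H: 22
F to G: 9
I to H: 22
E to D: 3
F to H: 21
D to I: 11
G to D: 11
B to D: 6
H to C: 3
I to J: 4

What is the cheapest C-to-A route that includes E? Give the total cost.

Shortest C→E: C → H → E = 25
Best E to A: E → D → I → A costing 20
Total via E: 25 + 20 = 45.

45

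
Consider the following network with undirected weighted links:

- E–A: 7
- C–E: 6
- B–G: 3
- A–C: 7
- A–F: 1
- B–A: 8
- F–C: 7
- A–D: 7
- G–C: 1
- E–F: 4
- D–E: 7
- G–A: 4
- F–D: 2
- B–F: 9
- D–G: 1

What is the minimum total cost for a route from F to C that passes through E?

Shortest F→E: F–E = 4
Shortest E→C: E–C = 6
Total via E: 4 + 6 = 10.

10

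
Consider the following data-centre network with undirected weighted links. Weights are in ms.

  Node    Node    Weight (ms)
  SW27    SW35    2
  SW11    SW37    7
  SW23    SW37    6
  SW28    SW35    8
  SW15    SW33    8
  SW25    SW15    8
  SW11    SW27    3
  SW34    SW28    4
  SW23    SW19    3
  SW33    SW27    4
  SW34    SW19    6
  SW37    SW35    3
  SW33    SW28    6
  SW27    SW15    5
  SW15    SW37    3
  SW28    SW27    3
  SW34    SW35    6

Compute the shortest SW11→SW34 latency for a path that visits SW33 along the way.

17 ms

Best SW11 to SW33: SW11 → SW27 → SW33 costing 7
Shortest SW33→SW34: SW33 → SW28 → SW34 = 10
Total via SW33: 7 + 10 = 17 ms.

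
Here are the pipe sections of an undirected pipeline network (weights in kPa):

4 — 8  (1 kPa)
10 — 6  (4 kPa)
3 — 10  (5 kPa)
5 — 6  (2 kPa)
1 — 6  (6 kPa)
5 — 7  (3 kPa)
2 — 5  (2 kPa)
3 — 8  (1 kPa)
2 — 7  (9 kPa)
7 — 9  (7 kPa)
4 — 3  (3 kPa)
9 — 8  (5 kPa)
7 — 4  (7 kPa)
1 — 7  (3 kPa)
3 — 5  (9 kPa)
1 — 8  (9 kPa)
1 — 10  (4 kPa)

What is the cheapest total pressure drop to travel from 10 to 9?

Enumerating some paths:
10 - 3 - 8 - 9: 5+1+5 = 11
10 - 3 - 4 - 8 - 9: 5+3+1+5 = 14
10 - 1 - 7 - 9: 4+3+7 = 14
10 - 6 - 5 - 7 - 9: 4+2+3+7 = 16
Cheapest is 10 - 3 - 8 - 9 at 11 kPa.

11 kPa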